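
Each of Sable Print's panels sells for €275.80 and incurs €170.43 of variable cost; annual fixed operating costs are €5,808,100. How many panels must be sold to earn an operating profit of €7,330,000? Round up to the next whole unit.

124,686 panels

Contribution margin per unit = €275.80 − €170.43 = €105.37.
Units = (FC + target) / CM = (€5,808,100 + €7,330,000) / €105.37 = 124,685.39, so 124,686 panels.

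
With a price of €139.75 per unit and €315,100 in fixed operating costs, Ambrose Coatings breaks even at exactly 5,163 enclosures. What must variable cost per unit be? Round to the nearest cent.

€78.72

Contribution per unit must be FC / Q = €315,100 / 5,163 = €61.0304.
Hence VC = price − CM = €139.75 − €61.0304 = €78.72.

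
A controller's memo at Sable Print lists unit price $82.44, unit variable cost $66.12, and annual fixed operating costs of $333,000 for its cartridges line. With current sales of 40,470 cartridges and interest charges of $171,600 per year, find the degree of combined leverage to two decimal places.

At 40,470 units, contribution = 40,470 × $16.32 = $660,470.40.
EBIT = $660,470.40 − $333,000 = $327,470.40. Interest = $171,600.00.
DOL = $660,470.40 ÷ $327,470.40 = 2.0169; DFL = $327,470.40 ÷ $155,870.40 = 2.1009.
Combined leverage = 2.0169 × 2.1009 = 4.2373.

4.24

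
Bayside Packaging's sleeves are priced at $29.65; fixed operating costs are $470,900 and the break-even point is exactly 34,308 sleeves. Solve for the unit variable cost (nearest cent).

$15.92

At break-even, FC = Q × (P − VC), so P − VC = $470,900 ÷ 34,308 = $13.7257.
Hence VC = price − CM = $29.65 − $13.7257 = $15.92.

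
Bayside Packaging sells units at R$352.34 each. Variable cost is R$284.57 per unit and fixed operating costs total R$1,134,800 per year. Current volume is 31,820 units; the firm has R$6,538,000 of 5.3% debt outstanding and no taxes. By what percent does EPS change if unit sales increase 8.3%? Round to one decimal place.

Contribution at this volume is 31,820 × R$67.77 = R$2,156,441.40.
Subtracting fixed costs: EBIT = R$2,156,441.40 − R$1,134,800 = R$1,021,641.40.
Interest = R$346,514.00, so EBIT − I = R$675,127.40.
DCL = total CM / (EBIT − I) = R$2,156,441.40 / R$675,127.40 = 3.1941.
EPS therefore changes by 3.1941 × (+8.3%) = +26.5%.

+26.5%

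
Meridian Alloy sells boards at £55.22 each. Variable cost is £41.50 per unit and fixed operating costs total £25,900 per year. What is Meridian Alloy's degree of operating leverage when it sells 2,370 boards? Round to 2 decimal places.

4.91

At 2,370 units, contribution = 2,370 × £13.72 = £32,516.40.
EBIT = £32,516.40 − £25,900 = £6,616.40.
Degree of operating leverage = £32,516.40 / £6,616.40 = 4.9145.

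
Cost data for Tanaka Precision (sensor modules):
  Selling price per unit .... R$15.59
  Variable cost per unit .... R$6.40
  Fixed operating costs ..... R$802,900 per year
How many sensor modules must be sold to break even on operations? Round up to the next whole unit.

Unit CM = price − variable cost = R$15.59 − R$6.40 = R$9.19.
Units to break even: R$802,900 ÷ R$9.19 = 87,366.70, rounded up to 87,367.

87,367 sensor modules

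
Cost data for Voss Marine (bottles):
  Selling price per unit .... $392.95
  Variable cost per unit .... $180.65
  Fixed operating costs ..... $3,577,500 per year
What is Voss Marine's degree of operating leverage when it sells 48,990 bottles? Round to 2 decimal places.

1.52

At 48,990 units, contribution = 48,990 × $212.30 = $10,400,577.00.
Subtracting fixed costs: EBIT = $10,400,577.00 − $3,577,500 = $6,823,077.00.
So DOL = total CM / EBIT = $10,400,577.00 / $6,823,077.00 = 1.5243.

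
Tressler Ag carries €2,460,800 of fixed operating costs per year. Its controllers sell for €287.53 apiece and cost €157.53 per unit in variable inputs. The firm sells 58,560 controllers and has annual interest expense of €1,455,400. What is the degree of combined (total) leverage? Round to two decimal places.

Total contribution margin = 58,560 × €130.00 = €7,612,800.00.
EBIT = €7,612,800.00 − €2,460,800 = €5,152,000.00. Interest = €1,455,400.00.
DOL = €7,612,800.00 ÷ €5,152,000.00 = 1.4776; DFL = €5,152,000.00 ÷ €3,696,600.00 = 1.3937.
DCL = DOL × DFL = 1.4776 × 1.3937 = 2.0593.

2.06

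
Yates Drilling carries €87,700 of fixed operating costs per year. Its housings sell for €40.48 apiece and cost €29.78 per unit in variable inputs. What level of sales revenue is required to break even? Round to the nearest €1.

CM per unit = €40.48 − €29.78 = €10.70; CM ratio = €10.70 / €40.48 = 0.2643.
Break-even sales = FC ÷ CM ratio = €87,700 × €40.48 / €10.70 = €331,785.

€331,785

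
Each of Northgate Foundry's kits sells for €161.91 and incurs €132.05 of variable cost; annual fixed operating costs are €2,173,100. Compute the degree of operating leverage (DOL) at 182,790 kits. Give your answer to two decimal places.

1.66

Total contribution margin = 182,790 × €29.86 = €5,458,109.40.
Subtracting fixed costs: EBIT = €5,458,109.40 − €2,173,100 = €3,285,009.40.
DOL = contribution ÷ EBIT = €5,458,109.40 ÷ €3,285,009.40 = 1.6615.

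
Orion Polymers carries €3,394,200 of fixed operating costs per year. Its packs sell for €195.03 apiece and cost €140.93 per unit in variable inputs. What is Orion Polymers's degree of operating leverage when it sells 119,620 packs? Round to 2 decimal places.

Contribution at this volume is 119,620 × €54.10 = €6,471,442.00.
Operating income = contribution − fixed costs = €6,471,442.00 − €3,394,200 = €3,077,242.00.
DOL = contribution ÷ EBIT = €6,471,442.00 ÷ €3,077,242.00 = 2.1030.

2.10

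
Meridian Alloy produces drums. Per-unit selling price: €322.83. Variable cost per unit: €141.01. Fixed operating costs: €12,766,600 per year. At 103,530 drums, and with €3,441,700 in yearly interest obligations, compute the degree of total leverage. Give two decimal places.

Total contribution margin = 103,530 × €181.82 = €18,823,824.60.
Operating income = contribution − fixed costs = €18,823,824.60 − €12,766,600 = €6,057,224.60. Interest = €3,441,700.00.
DOL = €18,823,824.60 ÷ €6,057,224.60 = 3.1077; DFL = €6,057,224.60 ÷ €2,615,524.60 = 2.3159.
Combined leverage = 3.1077 × 2.3159 = 7.1971.

7.20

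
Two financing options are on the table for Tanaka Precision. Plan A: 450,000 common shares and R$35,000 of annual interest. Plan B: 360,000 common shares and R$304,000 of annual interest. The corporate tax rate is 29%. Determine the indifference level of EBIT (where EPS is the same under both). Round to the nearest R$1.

R$1,380,000

At indifference, (EBIT − 35,000)(1 − t)/450,000 = (EBIT − 304,000)(1 − t)/360,000.
Cancelling (1 − t) and cross-multiplying: 360,000·(EBIT − 35,000) = 450,000·(EBIT − 304,000).
EBIT × (450,000 − 360,000) = 304,000 × 450,000 − 35,000 × 360,000 = 124,200,000,000, so EBIT = 124,200,000,000 ÷ 90,000 = 1,380,000.00.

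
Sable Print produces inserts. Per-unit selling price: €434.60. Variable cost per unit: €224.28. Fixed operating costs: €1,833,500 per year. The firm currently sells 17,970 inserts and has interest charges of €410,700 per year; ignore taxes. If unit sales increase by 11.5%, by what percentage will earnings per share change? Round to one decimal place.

+28.3%

Total contribution margin = 17,970 × €210.32 = €3,779,450.40.
Operating income = contribution − fixed costs = €3,779,450.40 − €1,833,500 = €1,945,950.40.
After interest of €410,700.00, pre-tax earnings = €1,535,250.40.
DCL = total CM / (EBIT − I) = €3,779,450.40 / €1,535,250.40 = 2.4618.
EPS therefore changes by 2.4618 × (+11.5%) = +28.3%.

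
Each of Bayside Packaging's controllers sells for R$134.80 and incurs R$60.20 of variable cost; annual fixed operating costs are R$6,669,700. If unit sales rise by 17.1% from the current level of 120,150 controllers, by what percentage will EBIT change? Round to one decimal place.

Contribution at this volume is 120,150 × R$74.60 = R$8,963,190.00.
Operating income = contribution − fixed costs = R$8,963,190.00 − R$6,669,700 = R$2,293,490.00.
Degree of operating leverage = R$8,963,190.00 / R$2,293,490.00 = 3.9081.
Operating income changes by 3.9081 × +17.1% = +66.8%.

+66.8%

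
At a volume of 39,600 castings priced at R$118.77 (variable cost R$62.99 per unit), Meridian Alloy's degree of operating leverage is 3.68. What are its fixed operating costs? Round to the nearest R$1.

R$1,608,647

Total contribution margin = 39,600 × R$55.78 = R$2,208,888.00.
DOL = contribution / EBIT, so EBIT = R$2,208,888.00 / 3.68 = R$600,241.30.
Fixed costs = CM − EBIT = R$2,208,888.00 − R$600,241.30 = R$1,608,647.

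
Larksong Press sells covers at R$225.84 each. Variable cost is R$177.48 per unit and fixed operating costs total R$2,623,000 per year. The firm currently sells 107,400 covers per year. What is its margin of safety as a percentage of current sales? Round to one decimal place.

Contribution margin per unit = R$225.84 − R$177.48 = R$48.36. Break-even units = R$2,623,000 ÷ R$48.36 = 54,239.04; break-even revenue = 54,239.04 × R$225.84 = R$12,249,344.91.
Actual sales revenue = 107,400 × R$225.84 = R$24,255,216.00.
Margin of safety = (R$24,255,216.00 − R$12,249,344.91) ÷ R$24,255,216.00 = 49.5%.

49.5%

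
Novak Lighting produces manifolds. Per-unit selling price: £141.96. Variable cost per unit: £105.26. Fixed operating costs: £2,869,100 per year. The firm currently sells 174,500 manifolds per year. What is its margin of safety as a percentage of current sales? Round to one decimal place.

55.2%

Contribution margin per unit = £141.96 − £105.26 = £36.70. Break-even units = £2,869,100 ÷ £36.70 = 78,177.11; break-even revenue = 78,177.11 × £141.96 = £11,098,022.78.
Actual sales revenue = 174,500 × £141.96 = £24,772,020.00.
Margin of safety = (£24,772,020.00 − £11,098,022.78) ÷ £24,772,020.00 = 55.2%.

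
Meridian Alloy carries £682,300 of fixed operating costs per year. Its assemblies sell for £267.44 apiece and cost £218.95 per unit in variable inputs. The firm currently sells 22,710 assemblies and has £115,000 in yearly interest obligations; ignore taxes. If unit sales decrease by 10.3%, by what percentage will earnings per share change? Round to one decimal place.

Contribution at this volume is 22,710 × £48.49 = £1,101,207.90.
Subtracting fixed costs: EBIT = £1,101,207.90 − £682,300 = £418,907.90.
After interest of £115,000.00, pre-tax earnings = £303,907.90.
DCL = total CM / (EBIT − I) = £1,101,207.90 / £303,907.90 = 3.6235.
EPS therefore changes by 3.6235 × (-10.3%) = -37.3%.

-37.3%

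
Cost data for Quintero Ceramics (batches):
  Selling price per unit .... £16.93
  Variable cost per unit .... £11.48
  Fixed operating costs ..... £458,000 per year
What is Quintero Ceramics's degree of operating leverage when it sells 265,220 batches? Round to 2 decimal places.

Contribution at this volume is 265,220 × £5.45 = £1,445,449.00.
EBIT = £1,445,449.00 − £458,000 = £987,449.00.
So DOL = total CM / EBIT = £1,445,449.00 / £987,449.00 = 1.4638.

1.46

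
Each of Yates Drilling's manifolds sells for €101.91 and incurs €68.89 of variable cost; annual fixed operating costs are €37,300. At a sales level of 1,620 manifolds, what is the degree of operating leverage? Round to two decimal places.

3.30

Contribution at this volume is 1,620 × €33.02 = €53,492.40.
Operating income = contribution − fixed costs = €53,492.40 − €37,300 = €16,192.40.
DOL = contribution ÷ EBIT = €53,492.40 ÷ €16,192.40 = 3.3035.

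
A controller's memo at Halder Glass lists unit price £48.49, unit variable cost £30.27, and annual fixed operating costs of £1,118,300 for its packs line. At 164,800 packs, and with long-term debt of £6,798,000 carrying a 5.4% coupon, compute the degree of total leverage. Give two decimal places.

At 164,800 units, contribution = 164,800 × £18.22 = £3,002,656.00.
Subtracting fixed costs: EBIT = £3,002,656.00 − £1,118,300 = £1,884,356.00. Interest = £367,092.00.
DOL = £3,002,656.00 ÷ £1,884,356.00 = 1.5935; DFL = £1,884,356.00 ÷ £1,517,264.00 = 1.2419.
DCL = DOL × DFL = 1.5935 × 1.2419 = 1.9790.

1.98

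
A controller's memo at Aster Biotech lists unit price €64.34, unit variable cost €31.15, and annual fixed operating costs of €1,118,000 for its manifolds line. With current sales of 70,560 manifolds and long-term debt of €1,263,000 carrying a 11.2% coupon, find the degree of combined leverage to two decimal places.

Contribution at this volume is 70,560 × €33.19 = €2,341,886.40.
EBIT = €2,341,886.40 − €1,118,000 = €1,223,886.40. Interest = €141,456.00.
DOL = €2,341,886.40 ÷ €1,223,886.40 = 1.9135; DFL = €1,223,886.40 ÷ €1,082,430.40 = 1.1307.
DCL = DOL × DFL = 1.9135 × 1.1307 = 2.1636.

2.16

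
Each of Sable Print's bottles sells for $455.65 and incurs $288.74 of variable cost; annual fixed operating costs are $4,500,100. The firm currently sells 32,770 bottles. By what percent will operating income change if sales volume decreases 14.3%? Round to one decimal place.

-80.7%

Total contribution margin = 32,770 × $166.91 = $5,469,640.70.
Operating income = contribution − fixed costs = $5,469,640.70 − $4,500,100 = $969,540.70.
Degree of operating leverage = $5,469,640.70 / $969,540.70 = 5.6415.
%ΔEBIT = DOL × %ΔSales = 5.6415 × -14.3% = -80.7%.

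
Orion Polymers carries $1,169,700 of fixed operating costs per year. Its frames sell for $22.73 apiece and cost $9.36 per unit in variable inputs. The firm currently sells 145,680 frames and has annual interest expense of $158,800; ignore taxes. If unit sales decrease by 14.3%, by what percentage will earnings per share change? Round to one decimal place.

Contribution at this volume is 145,680 × $13.37 = $1,947,741.60.
EBIT = $1,947,741.60 − $1,169,700 = $778,041.60.
After interest of $158,800.00, pre-tax earnings = $619,241.60.
DCL = total CM / (EBIT − I) = $1,947,741.60 / $619,241.60 = 3.1454.
%ΔEPS = DCL × %ΔSales = 3.1454 × -14.3% = -45.0%.

-45.0%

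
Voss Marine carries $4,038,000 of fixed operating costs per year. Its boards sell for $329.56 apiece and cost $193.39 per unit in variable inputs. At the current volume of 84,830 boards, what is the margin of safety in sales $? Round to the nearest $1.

$18,183,767

Unit CM = price − variable cost = $329.56 − $193.39 = $136.17. Break-even units = $4,038,000 ÷ $136.17 = 29,654.11; break-even revenue = 29,654.11 × $329.56 = $9,772,808.11.
Actual sales revenue = 84,830 × $329.56 = $27,956,574.80.
Margin of safety = $27,956,574.80 − $9,772,808.11 = $18,183,767.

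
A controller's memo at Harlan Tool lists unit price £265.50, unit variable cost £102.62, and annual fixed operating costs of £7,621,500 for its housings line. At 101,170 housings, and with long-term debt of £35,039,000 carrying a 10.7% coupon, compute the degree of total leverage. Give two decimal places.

3.23

Total contribution margin = 101,170 × £162.88 = £16,478,569.60.
Operating income = contribution − fixed costs = £16,478,569.60 − £7,621,500 = £8,857,069.60. Interest = £3,749,173.00.
DOL = £16,478,569.60 ÷ £8,857,069.60 = 1.8605; DFL = £8,857,069.60 ÷ £5,107,896.60 = 1.7340.
DCL = DOL × DFL = 1.8605 × 1.7340 = 3.2261.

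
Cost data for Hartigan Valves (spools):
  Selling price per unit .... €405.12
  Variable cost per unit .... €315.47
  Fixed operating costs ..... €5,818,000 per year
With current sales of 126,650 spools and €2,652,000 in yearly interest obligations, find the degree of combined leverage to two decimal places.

Contribution at this volume is 126,650 × €89.65 = €11,354,172.50.
EBIT = €11,354,172.50 − €5,818,000 = €5,536,172.50. Interest = €2,652,000.00.
DOL = €11,354,172.50 ÷ €5,536,172.50 = 2.0509; DFL = €5,536,172.50 ÷ €2,884,172.50 = 1.9195.
DCL = DOL × DFL = 2.0509 × 1.9195 = 3.9367.

3.94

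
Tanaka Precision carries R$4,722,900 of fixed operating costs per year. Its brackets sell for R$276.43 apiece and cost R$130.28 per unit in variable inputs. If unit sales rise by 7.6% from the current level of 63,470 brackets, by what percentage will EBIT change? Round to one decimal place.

+15.5%

Contribution at this volume is 63,470 × R$146.15 = R$9,276,140.50.
EBIT = R$9,276,140.50 − R$4,722,900 = R$4,553,240.50.
DOL = contribution ÷ EBIT = R$9,276,140.50 ÷ R$4,553,240.50 = 2.0373.
Operating income changes by 2.0373 × +7.6% = +15.5%.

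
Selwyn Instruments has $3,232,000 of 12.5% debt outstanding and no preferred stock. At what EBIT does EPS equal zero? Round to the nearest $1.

$404,000

Annual interest = 12.5% × $3,232,000 = $404,000.00.
With no preferred dividends, EPS = 0 when EBIT exactly covers interest, so the financial break-even EBIT is $404,000.00.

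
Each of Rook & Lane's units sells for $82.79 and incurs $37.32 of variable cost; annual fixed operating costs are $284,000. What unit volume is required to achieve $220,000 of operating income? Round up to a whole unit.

11,085 units

Contribution margin per unit = $82.79 − $37.32 = $45.47.
Required volume = (fixed costs + target profit) ÷ CM = ($284,000 + $220,000) ÷ $45.47 = 11,084.23, so 11,085 units.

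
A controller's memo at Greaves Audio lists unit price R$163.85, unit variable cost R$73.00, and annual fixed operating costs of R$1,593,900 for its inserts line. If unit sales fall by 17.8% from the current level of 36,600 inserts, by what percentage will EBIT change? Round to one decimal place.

Contribution at this volume is 36,600 × R$90.85 = R$3,325,110.00.
EBIT = R$3,325,110.00 − R$1,593,900 = R$1,731,210.00.
So DOL = total CM / EBIT = R$3,325,110.00 / R$1,731,210.00 = 1.9207.
Operating income changes by 1.9207 × -17.8% = -34.2%.

-34.2%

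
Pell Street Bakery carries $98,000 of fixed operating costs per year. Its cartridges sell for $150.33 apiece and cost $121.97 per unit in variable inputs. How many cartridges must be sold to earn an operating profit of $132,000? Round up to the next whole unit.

Each unit contributes $150.33 − $121.97 = $28.36.
Required volume = (fixed costs + target profit) ÷ CM = ($98,000 + $132,000) ÷ $28.36 = 8,110.01, so 8,111 cartridges.

8,111 cartridges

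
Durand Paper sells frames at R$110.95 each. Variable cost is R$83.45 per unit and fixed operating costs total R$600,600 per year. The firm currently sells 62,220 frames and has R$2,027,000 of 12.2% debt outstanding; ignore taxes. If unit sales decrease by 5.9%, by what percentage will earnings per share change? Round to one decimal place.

-11.7%

Contribution at this volume is 62,220 × R$27.50 = R$1,711,050.00.
Subtracting fixed costs: EBIT = R$1,711,050.00 − R$600,600 = R$1,110,450.00.
After interest of R$247,294.00, pre-tax earnings = R$863,156.00.
DCL = total CM / (EBIT − I) = R$1,711,050.00 / R$863,156.00 = 1.9823.
EPS therefore changes by 1.9823 × (-5.9%) = -11.7%.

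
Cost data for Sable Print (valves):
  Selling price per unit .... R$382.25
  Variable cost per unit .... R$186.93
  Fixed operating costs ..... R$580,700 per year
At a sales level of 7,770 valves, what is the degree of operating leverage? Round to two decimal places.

1.62

Total contribution margin = 7,770 × R$195.32 = R$1,517,636.40.
EBIT = R$1,517,636.40 − R$580,700 = R$936,936.40.
Degree of operating leverage = R$1,517,636.40 / R$936,936.40 = 1.6198.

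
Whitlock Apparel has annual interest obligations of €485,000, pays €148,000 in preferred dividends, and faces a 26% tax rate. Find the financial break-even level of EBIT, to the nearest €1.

Grossing the preferred dividend up to pre-tax terms: €148,000 / (1 − 0.26) = €200,000.00.
EPS = 0 when EBIT covers interest plus the pre-tax preferred burden: €485,000 + €200,000.00 = €685,000.00.

€685,000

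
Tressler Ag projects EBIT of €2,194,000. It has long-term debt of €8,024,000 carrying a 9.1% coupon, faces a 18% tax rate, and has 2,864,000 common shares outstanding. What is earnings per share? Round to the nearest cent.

€0.42

Pre-tax income = €2,194,000 − €730,184.00 = €1,463,816.00.
Net income = €1,463,816.00 × (1 − 0.18) = €1,200,329.12.
Per share: €1,200,329.12 / 2,864,000 shares = €0.42.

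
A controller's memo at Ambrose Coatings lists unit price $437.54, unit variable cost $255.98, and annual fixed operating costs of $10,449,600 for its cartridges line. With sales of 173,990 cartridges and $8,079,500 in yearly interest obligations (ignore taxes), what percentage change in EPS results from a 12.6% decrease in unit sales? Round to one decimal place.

-30.5%

Contribution at this volume is 173,990 × $181.56 = $31,589,624.40.
Subtracting fixed costs: EBIT = $31,589,624.40 − $10,449,600 = $21,140,024.40.
Interest = $8,079,500.00, so EBIT − I = $13,060,524.40.
DCL = total CM / (EBIT − I) = $31,589,624.40 / $13,060,524.40 = 2.4187.
EPS therefore changes by 2.4187 × (-12.6%) = -30.5%.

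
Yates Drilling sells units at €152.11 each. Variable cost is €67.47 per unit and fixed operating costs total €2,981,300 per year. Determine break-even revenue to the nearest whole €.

CM per unit = €152.11 − €67.47 = €84.64; CM ratio = €84.64 / €152.11 = 0.5564.
Break-even revenue = fixed costs × price ÷ CM = €2,981,300 × €152.11 ÷ €84.64 = €5,357,816.

€5,357,816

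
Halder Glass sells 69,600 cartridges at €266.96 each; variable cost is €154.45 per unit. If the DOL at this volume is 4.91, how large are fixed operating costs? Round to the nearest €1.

€6,235,850

Total contribution margin = 69,600 × €112.51 = €7,830,696.00.
DOL = contribution / EBIT, so EBIT = €7,830,696.00 / 4.91 = €1,594,846.44.
Fixed costs = CM − EBIT = €7,830,696.00 − €1,594,846.44 = €6,235,850.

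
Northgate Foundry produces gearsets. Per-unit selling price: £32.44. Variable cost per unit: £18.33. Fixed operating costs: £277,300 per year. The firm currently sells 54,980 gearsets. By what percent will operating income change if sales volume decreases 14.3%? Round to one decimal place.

Total contribution margin = 54,980 × £14.11 = £775,767.80.
Subtracting fixed costs: EBIT = £775,767.80 − £277,300 = £498,467.80.
Degree of operating leverage = £775,767.80 / £498,467.80 = 1.5563.
So EBIT moves 1.5563 × (-14.3%) = -22.3%.

-22.3%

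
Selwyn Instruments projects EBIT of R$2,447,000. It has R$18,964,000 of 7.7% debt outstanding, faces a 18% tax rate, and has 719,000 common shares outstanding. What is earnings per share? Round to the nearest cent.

R$1.13

Interest = R$1,460,228.00, so EBT = R$2,447,000 − R$1,460,228.00 = R$986,772.00.
After tax at 18%: net income = R$986,772.00 × 0.82 = R$809,153.04.
Per share: R$809,153.04 / 719,000 shares = R$1.13.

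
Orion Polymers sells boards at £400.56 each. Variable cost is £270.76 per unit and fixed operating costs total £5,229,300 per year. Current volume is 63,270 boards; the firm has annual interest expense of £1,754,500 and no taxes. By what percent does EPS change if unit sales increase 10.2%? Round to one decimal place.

Total contribution margin = 63,270 × £129.80 = £8,212,446.00.
Subtracting fixed costs: EBIT = £8,212,446.00 − £5,229,300 = £2,983,146.00.
Interest = £1,754,500.00, so EBIT − I = £1,228,646.00.
DCL = total CM / (EBIT − I) = £8,212,446.00 / £1,228,646.00 = 6.6841.
%ΔEPS = DCL × %ΔSales = 6.6841 × +10.2% = +68.2%.

+68.2%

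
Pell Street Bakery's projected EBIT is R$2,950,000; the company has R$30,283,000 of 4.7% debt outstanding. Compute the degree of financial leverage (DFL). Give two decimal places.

Annual interest charges come to R$1,423,301.00.
DFL = EBIT ÷ (EBIT − I) = R$2,950,000 ÷ (R$2,950,000 − R$1,423,301.00) = R$2,950,000 ÷ R$1,526,699.00 = 1.9323.

1.93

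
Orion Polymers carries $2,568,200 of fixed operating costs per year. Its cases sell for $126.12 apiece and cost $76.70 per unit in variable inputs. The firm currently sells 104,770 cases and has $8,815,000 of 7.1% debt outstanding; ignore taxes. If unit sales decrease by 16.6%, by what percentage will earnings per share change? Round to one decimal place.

-43.3%

Contribution at this volume is 104,770 × $49.42 = $5,177,733.40.
Subtracting fixed costs: EBIT = $5,177,733.40 − $2,568,200 = $2,609,533.40.
Interest = $625,865.00, so EBIT − I = $1,983,668.40.
Degree of combined leverage = contribution ÷ (EBIT − I) = $5,177,733.40 ÷ $1,983,668.40 = 2.6102.
EPS therefore changes by 2.6102 × (-16.6%) = -43.3%.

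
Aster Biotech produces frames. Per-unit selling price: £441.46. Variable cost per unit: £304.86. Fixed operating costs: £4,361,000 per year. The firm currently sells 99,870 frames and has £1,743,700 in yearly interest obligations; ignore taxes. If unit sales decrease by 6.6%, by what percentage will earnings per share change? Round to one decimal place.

Total contribution margin = 99,870 × £136.60 = £13,642,242.00.
Operating income = contribution − fixed costs = £13,642,242.00 − £4,361,000 = £9,281,242.00.
Interest = £1,743,700.00, so EBIT − I = £7,537,542.00.
DCL = total CM / (EBIT − I) = £13,642,242.00 / £7,537,542.00 = 1.8099.
%ΔEPS = DCL × %ΔSales = 1.8099 × -6.6% = -11.9%.

-11.9%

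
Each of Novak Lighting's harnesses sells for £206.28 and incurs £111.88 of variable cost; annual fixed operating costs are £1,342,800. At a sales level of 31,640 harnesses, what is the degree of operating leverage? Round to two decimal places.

1.82

At 31,640 units, contribution = 31,640 × £94.40 = £2,986,816.00.
Operating income = contribution − fixed costs = £2,986,816.00 − £1,342,800 = £1,644,016.00.
Degree of operating leverage = £2,986,816.00 / £1,644,016.00 = 1.8168.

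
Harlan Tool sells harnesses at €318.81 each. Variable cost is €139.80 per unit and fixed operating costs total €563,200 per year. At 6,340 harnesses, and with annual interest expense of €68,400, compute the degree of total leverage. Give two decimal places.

2.25

Total contribution margin = 6,340 × €179.01 = €1,134,923.40.
Subtracting fixed costs: EBIT = €1,134,923.40 − €563,200 = €571,723.40. Interest = €68,400.00, so EBIT − I = €503,323.40.
DCL = contribution ÷ (EBIT − I) = €1,134,923.40 ÷ €503,323.40 = 2.2549.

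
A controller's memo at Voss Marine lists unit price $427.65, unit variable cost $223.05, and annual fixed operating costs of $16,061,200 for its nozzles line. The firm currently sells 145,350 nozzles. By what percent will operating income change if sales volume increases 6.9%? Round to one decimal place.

+15.0%

At 145,350 units, contribution = 145,350 × $204.60 = $29,738,610.00.
EBIT = $29,738,610.00 − $16,061,200 = $13,677,410.00.
So DOL = total CM / EBIT = $29,738,610.00 / $13,677,410.00 = 2.1743.
%ΔEBIT = DOL × %ΔSales = 2.1743 × +6.9% = +15.0%.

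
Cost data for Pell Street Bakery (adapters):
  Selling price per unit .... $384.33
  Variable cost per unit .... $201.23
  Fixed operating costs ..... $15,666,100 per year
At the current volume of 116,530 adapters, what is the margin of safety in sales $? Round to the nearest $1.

Contribution margin per unit = $384.33 − $201.23 = $183.10. Break-even units = $15,666,100 ÷ $183.10 = 85,560.35; break-even revenue = 85,560.35 × $384.33 = $32,883,409.14.
Current sales = 116,530 × $384.33 = $44,785,974.90.
Margin of safety = $44,785,974.90 − $32,883,409.14 = $11,902,566.

$11,902,566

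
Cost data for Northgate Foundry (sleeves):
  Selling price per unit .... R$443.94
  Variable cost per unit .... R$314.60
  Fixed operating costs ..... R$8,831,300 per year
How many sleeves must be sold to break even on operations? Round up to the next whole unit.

68,280 sleeves

Unit CM = price − variable cost = R$443.94 − R$314.60 = R$129.34.
Break-even volume = fixed costs ÷ CM per unit = R$8,831,300 ÷ R$129.34 = 68,279.73, so 68,280 sleeves.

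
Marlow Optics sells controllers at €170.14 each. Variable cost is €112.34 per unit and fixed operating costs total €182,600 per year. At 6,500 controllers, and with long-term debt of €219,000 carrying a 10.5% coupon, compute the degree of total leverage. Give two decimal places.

2.21

Contribution at this volume is 6,500 × €57.80 = €375,700.00.
Operating income = contribution − fixed costs = €375,700.00 − €182,600 = €193,100.00. Interest = €22,995.00.
DOL = €375,700.00 ÷ €193,100.00 = 1.9456; DFL = €193,100.00 ÷ €170,105.00 = 1.1352.
DCL = DOL × DFL = 1.9456 × 1.1352 = 2.2086.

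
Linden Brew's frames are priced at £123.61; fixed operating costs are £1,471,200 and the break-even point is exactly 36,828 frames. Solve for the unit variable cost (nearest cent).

Contribution per unit must be FC / Q = £1,471,200 / 36,828 = £39.9479.
Variable cost per unit = £123.61 − £39.9479 = £83.66.

£83.66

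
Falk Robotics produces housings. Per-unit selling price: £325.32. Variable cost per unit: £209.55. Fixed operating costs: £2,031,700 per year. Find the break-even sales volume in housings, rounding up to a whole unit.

Unit CM = price − variable cost = £325.32 − £209.55 = £115.77.
Break-even Q = £2,031,700 / £115.77 = 17,549.45 → 17,550 housings.

17,550 housings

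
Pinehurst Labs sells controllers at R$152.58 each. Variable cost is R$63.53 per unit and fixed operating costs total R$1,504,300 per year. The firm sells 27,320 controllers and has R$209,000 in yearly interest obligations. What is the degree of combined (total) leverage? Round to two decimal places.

At 27,320 units, contribution = 27,320 × R$89.05 = R$2,432,846.00.
Subtracting fixed costs: EBIT = R$2,432,846.00 − R$1,504,300 = R$928,546.00. Interest = R$209,000.00, so EBIT − I = R$719,546.00.
DCL = contribution ÷ (EBIT − I) = R$2,432,846.00 ÷ R$719,546.00 = 3.3811.

3.38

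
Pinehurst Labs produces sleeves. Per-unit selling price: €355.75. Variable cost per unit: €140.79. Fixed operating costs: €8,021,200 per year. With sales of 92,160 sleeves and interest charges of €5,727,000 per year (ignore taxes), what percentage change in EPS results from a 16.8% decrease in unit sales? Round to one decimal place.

At 92,160 units, contribution = 92,160 × €214.96 = €19,810,713.60.
Operating income = contribution − fixed costs = €19,810,713.60 − €8,021,200 = €11,789,513.60.
Interest = €5,727,000.00, so EBIT − I = €6,062,513.60.
DCL = total CM / (EBIT − I) = €19,810,713.60 / €6,062,513.60 = 3.2677.
EPS therefore changes by 3.2677 × (-16.8%) = -54.9%.

-54.9%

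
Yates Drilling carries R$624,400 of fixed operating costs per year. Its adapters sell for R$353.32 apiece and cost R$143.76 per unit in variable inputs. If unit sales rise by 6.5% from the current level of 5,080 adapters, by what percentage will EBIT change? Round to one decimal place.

+15.7%

At 5,080 units, contribution = 5,080 × R$209.56 = R$1,064,564.80.
Subtracting fixed costs: EBIT = R$1,064,564.80 − R$624,400 = R$440,164.80.
Degree of operating leverage = R$1,064,564.80 / R$440,164.80 = 2.4186.
So EBIT moves 2.4186 × (+6.5%) = +15.7%.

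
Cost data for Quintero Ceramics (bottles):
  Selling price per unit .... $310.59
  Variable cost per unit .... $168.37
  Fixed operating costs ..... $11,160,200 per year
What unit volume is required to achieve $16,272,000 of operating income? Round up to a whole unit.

192,886 bottles

Unit CM = price − variable cost = $310.59 − $168.37 = $142.22.
Required volume = (fixed costs + target profit) ÷ CM = ($11,160,200 + $16,272,000) ÷ $142.22 = 192,885.67, so 192,886 bottles.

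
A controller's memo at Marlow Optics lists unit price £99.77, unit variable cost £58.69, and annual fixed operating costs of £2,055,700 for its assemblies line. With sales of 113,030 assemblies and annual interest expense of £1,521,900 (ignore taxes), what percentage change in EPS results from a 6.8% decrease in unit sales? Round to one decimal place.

-29.6%

Contribution at this volume is 113,030 × £41.08 = £4,643,272.40.
Operating income = contribution − fixed costs = £4,643,272.40 − £2,055,700 = £2,587,572.40.
Interest = £1,521,900.00, so EBIT − I = £1,065,672.40.
Degree of combined leverage = contribution ÷ (EBIT − I) = £4,643,272.40 ÷ £1,065,672.40 = 4.3571.
EPS therefore changes by 4.3571 × (-6.8%) = -29.6%.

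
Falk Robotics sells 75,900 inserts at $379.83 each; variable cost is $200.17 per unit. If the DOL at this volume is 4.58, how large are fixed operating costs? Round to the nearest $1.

Total contribution margin = 75,900 × $179.66 = $13,636,194.00.
Since DOL = CM ÷ EBIT, EBIT = $13,636,194.00 ÷ 4.58 = $2,977,334.93.
Fixed costs = CM − EBIT = $13,636,194.00 − $2,977,334.93 = $10,658,859.

$10,658,859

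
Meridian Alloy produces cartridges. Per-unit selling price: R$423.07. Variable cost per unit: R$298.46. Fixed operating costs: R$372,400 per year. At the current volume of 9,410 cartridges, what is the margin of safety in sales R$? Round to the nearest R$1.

R$2,716,734

Contribution margin per unit = R$423.07 − R$298.46 = R$124.61. Break-even units = R$372,400 ÷ R$124.61 = 2,988.52; break-even revenue = 2,988.52 × R$423.07 = R$1,264,354.93.
Current sales = 9,410 × R$423.07 = R$3,981,088.70.
Margin of safety = R$3,981,088.70 − R$1,264,354.93 = R$2,716,734.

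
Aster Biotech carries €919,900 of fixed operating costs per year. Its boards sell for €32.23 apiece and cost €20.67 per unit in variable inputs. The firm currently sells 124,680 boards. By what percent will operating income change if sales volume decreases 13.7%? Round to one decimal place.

-37.9%

At 124,680 units, contribution = 124,680 × €11.56 = €1,441,300.80.
Subtracting fixed costs: EBIT = €1,441,300.80 − €919,900 = €521,400.80.
So DOL = total CM / EBIT = €1,441,300.80 / €521,400.80 = 2.7643.
%ΔEBIT = DOL × %ΔSales = 2.7643 × -13.7% = -37.9%.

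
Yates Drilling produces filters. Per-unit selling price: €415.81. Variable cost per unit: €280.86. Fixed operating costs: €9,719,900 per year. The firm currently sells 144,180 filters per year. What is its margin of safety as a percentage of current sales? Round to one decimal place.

50.0%

Contribution margin per unit = €415.81 − €280.86 = €134.95. Break-even units = €9,719,900 ÷ €134.95 = 72,025.94; break-even revenue = 72,025.94 × €415.81 = €29,949,104.25.
Current sales = 144,180 × €415.81 = €59,951,485.80.
Margin of safety = (€59,951,485.80 − €29,949,104.25) ÷ €59,951,485.80 = 50.0%.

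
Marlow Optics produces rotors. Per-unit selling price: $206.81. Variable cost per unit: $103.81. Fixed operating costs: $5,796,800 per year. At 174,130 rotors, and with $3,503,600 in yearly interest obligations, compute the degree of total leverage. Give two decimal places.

2.08

At 174,130 units, contribution = 174,130 × $103.00 = $17,935,390.00.
Operating income = contribution − fixed costs = $17,935,390.00 − $5,796,800 = $12,138,590.00. Interest = $3,503,600.00.
DOL = $17,935,390.00 ÷ $12,138,590.00 = 1.4776; DFL = $12,138,590.00 ÷ $8,634,990.00 = 1.4057.
Combined leverage = 1.4776 × 1.4057 = 2.0771.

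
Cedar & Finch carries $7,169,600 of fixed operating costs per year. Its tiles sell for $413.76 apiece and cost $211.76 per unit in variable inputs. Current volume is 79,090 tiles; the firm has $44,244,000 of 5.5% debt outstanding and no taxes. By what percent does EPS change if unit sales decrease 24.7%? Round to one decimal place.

-61.9%

Contribution at this volume is 79,090 × $202.00 = $15,976,180.00.
Subtracting fixed costs: EBIT = $15,976,180.00 − $7,169,600 = $8,806,580.00.
After interest of $2,433,420.00, pre-tax earnings = $6,373,160.00.
DCL = total CM / (EBIT − I) = $15,976,180.00 / $6,373,160.00 = 2.5068.
EPS therefore changes by 2.5068 × (-24.7%) = -61.9%.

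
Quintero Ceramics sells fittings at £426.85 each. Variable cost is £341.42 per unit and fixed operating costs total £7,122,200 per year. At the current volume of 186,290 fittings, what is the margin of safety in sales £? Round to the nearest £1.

£43,931,897

Unit CM = price − variable cost = £426.85 − £341.42 = £85.43. Break-even units = £7,122,200 ÷ £85.43 = 83,368.84; break-even revenue = 83,368.84 × £426.85 = £35,585,989.35.
Current sales = 186,290 × £426.85 = £79,517,886.50.
Margin of safety = £79,517,886.50 − £35,585,989.35 = £43,931,897.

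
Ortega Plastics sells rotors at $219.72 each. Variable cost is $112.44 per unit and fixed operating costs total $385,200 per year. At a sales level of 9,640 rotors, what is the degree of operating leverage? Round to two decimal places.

1.59

Contribution at this volume is 9,640 × $107.28 = $1,034,179.20.
Operating income = contribution − fixed costs = $1,034,179.20 − $385,200 = $648,979.20.
Degree of operating leverage = $1,034,179.20 / $648,979.20 = 1.5935.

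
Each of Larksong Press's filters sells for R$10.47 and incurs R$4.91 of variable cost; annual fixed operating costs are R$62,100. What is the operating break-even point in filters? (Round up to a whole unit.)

Contribution margin per unit = R$10.47 − R$4.91 = R$5.56.
Units to break even: R$62,100 ÷ R$5.56 = 11,169.06, rounded up to 11,170.

11,170 filters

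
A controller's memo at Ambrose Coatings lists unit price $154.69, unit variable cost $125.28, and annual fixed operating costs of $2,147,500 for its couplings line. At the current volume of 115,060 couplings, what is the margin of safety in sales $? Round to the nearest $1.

$6,503,263

Unit CM = price − variable cost = $154.69 − $125.28 = $29.41. Break-even units = $2,147,500 ÷ $29.41 = 73,019.38; break-even revenue = 73,019.38 × $154.69 = $11,295,368.07.
Actual sales revenue = 115,060 × $154.69 = $17,798,631.40.
Margin of safety = $17,798,631.40 − $11,295,368.07 = $6,503,263.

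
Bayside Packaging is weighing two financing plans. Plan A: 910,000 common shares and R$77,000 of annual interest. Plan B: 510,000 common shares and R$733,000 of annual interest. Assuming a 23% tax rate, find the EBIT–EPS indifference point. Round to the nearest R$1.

R$1,569,400

Set EPS_A = EPS_B: (EBIT − R$77,000)(1 − 0.23) ÷ 910,000 = (EBIT − R$733,000)(1 − 0.23) ÷ 510,000.
The (1 − t) factor cancels: (EBIT − 77,000) × 510,000 = (EBIT − 733,000) × 910,000.
EBIT × (910,000 − 510,000) = 733,000 × 910,000 − 77,000 × 510,000 = 627,760,000,000, so EBIT = 627,760,000,000 ÷ 400,000 = 1,569,400.00.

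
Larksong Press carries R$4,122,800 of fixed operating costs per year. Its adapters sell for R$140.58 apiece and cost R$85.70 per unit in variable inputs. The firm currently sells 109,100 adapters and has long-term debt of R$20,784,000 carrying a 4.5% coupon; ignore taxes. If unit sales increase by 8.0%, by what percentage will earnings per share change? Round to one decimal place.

+51.5%

At 109,100 units, contribution = 109,100 × R$54.88 = R$5,987,408.00.
Subtracting fixed costs: EBIT = R$5,987,408.00 − R$4,122,800 = R$1,864,608.00.
After interest of R$935,280.00, pre-tax earnings = R$929,328.00.
DCL = total CM / (EBIT − I) = R$5,987,408.00 / R$929,328.00 = 6.4427.
EPS therefore changes by 6.4427 × (+8.0%) = +51.5%.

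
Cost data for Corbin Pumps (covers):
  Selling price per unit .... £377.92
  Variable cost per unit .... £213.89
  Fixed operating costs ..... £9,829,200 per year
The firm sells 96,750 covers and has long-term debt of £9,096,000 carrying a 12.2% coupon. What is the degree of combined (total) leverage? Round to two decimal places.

3.22

Contribution at this volume is 96,750 × £164.03 = £15,869,902.50.
Operating income = contribution − fixed costs = £15,869,902.50 − £9,829,200 = £6,040,702.50. Interest = £1,109,712.00.
DOL = £15,869,902.50 ÷ £6,040,702.50 = 2.6272; DFL = £6,040,702.50 ÷ £4,930,990.50 = 1.2250.
Combined leverage = 2.6272 × 1.2250 = 3.2183.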